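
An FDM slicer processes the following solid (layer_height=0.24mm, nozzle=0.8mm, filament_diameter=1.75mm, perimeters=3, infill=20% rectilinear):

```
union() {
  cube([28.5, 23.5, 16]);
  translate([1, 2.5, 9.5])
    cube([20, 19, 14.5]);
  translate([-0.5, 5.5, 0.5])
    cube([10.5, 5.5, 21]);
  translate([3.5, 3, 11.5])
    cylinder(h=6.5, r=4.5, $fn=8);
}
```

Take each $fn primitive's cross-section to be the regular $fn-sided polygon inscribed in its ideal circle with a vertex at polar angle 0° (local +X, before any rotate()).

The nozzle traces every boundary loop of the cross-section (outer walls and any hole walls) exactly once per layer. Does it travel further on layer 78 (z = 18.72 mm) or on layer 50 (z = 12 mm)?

layer 50 (z = 12 mm)

Layer 78 (z = 18.72): the cube does not reach this height (z outside [0, 16]); the 20×19 cube at (1, 2.5) contributes its full rectangle (perimeter 78.00 mm); the 10.5×5.5 cube at (-0.5, 5.5) contributes its full rectangle (perimeter 32.00 mm); the cylinder at (3.5, 3) is absent (z outside [11.5, 18]); Merging all regions: the regions partially overlap (shared area 49.50 mm²), so the edge portions inside another operand are dropped and the merged outline is re-measured after clipping — boundary = 81.00 mm. So its perimeter = 81.00 mm. Layer 50 (z = 12): the cube is present — its section is the full 28.5×23.5 rectangle (perimeter 104.00 mm); the cube at (1, 2.5) (footprint 20×19) is included at this height (perimeter 78.00 mm); the cube at (-0.5, 5.5) (footprint 10.5×5.5) is included at this height (perimeter 32.00 mm); the r=4.5 cylinder at (3.5, 3) contributes a regular 8-gon of circumradius 4.5 (perimeter = 2·8·4.500·sin(180°/8) = 27.55 mm); Taking the union: the regions partially overlap (shared area 484.50 mm²), so the edge portions inside another operand are dropped and the merged outline is re-measured after clipping — boundary = 106.17 mm. So its perimeter = 106.17 mm. Layer 50 is larger (106.17 vs 81.00 mm).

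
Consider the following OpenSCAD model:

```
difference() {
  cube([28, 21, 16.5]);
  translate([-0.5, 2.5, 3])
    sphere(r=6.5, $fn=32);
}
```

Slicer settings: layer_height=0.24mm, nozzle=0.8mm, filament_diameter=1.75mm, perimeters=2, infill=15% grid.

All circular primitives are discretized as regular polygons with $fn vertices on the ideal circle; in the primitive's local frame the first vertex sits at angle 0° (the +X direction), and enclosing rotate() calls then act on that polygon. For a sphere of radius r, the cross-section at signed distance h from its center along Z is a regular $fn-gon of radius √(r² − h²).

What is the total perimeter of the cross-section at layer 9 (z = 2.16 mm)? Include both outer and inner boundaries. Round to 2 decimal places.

At z = 2.16 mm: the cube (footprint 28×21) is included at this height (perimeter 98.00 mm); the sphere at (-0.5, 2.5): section is a regular 32-gon, circumradius = √(r²−h²) = √(6.5²−0.84²) = 6.445 (perimeter = 2·32·6.445·sin(180°/32) = 40.43 mm); After the difference (first − rest): starting from the 28×21 cube, the r=6.5 sphere at (-0.5, 2.5) partially overlaps it — only the 43.61 mm² overlap (of its 129.68 mm²) is removed, clipping the outline — boundary = 95.84 mm. Overall, the cross-section is a single solid region. Total boundary length (outer) = 95.84 mm.

95.84 mm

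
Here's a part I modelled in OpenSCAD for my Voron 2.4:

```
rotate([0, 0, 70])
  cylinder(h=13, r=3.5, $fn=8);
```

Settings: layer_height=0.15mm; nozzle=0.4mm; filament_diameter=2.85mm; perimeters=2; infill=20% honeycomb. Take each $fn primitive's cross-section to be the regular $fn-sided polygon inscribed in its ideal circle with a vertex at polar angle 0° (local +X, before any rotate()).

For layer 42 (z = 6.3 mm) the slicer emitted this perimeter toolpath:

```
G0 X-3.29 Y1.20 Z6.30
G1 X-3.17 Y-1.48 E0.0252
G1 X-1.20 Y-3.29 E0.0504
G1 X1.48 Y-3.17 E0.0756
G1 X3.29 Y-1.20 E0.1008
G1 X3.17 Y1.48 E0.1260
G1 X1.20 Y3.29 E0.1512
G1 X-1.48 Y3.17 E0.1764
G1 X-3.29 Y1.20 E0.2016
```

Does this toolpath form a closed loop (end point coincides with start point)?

Start point (G0): (-3.29, 1.20). End point (last G1): the path returns to the start — closed.

yes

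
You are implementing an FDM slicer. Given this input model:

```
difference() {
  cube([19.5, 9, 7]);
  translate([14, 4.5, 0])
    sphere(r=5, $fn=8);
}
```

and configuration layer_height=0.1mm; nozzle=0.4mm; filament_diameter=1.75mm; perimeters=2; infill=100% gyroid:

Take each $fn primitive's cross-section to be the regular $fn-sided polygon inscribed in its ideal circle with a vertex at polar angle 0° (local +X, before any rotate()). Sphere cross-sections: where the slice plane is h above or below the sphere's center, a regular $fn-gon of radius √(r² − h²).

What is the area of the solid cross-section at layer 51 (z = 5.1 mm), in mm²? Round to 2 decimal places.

175.50 mm²

At z = 5.1 mm: the cube is present — its section is the full 19.5×9 rectangle (area 175.50 mm²); the sphere at (14, 4.5) is absent (|z−center|=5.100 > r=5); Taking the first minus the rest: none of the subtracted shapes is present at this height, so the 19.5×9 cube is unchanged — area = 175.50 mm². Overall, the cross-section is a single solid region. Net area = 175.50 mm².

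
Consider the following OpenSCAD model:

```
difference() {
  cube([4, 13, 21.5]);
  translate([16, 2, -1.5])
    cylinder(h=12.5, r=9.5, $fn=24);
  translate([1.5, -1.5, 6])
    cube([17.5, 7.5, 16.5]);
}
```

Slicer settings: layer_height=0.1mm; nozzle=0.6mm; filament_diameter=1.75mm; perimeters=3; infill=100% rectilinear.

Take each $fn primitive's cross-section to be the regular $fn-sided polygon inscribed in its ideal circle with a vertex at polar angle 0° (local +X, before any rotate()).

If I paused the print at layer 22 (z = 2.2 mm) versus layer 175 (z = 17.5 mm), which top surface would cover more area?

layer 22 (z = 2.2 mm)

Layer 22 (z = 2.2): the cube is present — its section is the full 4×13 rectangle (area 52.00 mm²); the cylinder at (16, 2): section is a regular 24-gon, circumradius r=9.5 (area = (24/2)·9.500²·sin(360°/24) = 280.30 mm²); the cube at (1.5, -1.5) does not reach this height (z outside [6, 22.5]); Subtracting the remaining from the first: starting from the 4×13 cube (52.00 mm²), the r=9.5 cylinder at (16, 2) misses the remaining region (no effect) — area = 52.00 mm². So its area = 52.00 mm². Layer 175 (z = 17.5): the cube is present — its section is the full 4×13 rectangle (area 52.00 mm²); the cylinder at (16, 2) does not reach this height (z outside [-1.5, 11]); the 17.5×7.5 cube at (1.5, -1.5) contributes its full rectangle (area 131.25 mm²); After the difference (first − rest): starting from the 4×13 cube (52.00 mm²), the 17.5×7.5 cube at (1.5, -1.5) partially overlaps it — only the 15.00 mm² overlap (of its 131.25 mm²) is removed, clipping the outline — area = 37.00 mm². So its area = 37.00 mm². Layer 22 is larger (52.00 vs 37.00 mm²).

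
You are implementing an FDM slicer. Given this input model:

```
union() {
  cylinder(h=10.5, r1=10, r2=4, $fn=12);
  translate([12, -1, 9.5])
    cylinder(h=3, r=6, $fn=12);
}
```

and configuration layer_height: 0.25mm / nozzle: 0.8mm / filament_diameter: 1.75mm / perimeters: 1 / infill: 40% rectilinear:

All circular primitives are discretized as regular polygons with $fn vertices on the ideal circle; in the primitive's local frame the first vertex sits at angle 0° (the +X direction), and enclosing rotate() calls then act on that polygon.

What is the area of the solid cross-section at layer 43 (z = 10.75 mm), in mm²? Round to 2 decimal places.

At z = 10.75 mm: the cone is absent (z outside [0, 10.5]); the r=6 cylinder at (12, -1) contributes a regular 12-gon of circumradius 6 (area = (12/2)·6.000²·sin(360°/12) = 108.00 mm²); Taking the union: only the r=6 cylinder at (12, -1) is present, so the union is just that shape — area = 108.00 mm². Overall, the cross-section is a single solid region. Net area = 108.00 mm².

108.00 mm²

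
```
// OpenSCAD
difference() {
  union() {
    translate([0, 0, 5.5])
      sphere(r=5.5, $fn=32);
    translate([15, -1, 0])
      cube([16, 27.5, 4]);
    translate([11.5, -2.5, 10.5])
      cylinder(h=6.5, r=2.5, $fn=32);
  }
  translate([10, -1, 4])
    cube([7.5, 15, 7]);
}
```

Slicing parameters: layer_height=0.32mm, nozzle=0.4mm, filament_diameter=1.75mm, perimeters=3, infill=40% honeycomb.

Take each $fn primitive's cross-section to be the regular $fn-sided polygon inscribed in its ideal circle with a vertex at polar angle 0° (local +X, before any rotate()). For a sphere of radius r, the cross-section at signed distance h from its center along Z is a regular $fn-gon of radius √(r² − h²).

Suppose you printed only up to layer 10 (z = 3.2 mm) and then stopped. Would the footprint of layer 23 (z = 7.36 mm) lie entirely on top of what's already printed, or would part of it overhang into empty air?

Compare the two slices. At z = 3.2: the r=5.5 sphere slices to a regular 32-gon of circumradius 4.996 (√(r²−h²) with h=2.3 from center) (area = (32/2)·4.996²·sin(360°/32) = 77.91 mm²); the cube at (15, -1) (footprint 16×27.5) is included at this height (area 440.00 mm²); the cylinder at (11.5, -2.5) is absent (z outside [10.5, 17]); Taking the union: the 2 present regions are separate (no shared area or edge), so areas and boundary lengths simply add and each stays a separate island — area = 517.91 mm²; the cube at (10, -1) is absent (z outside [4, 11]); After the difference (first − rest): none of the subtracted shapes is present at this height, so the result so far is unchanged — area = 517.91 mm². At z = 7.36: the r=5.5 sphere contributes a regular 32-gon of circumradius √(5.5²−1.86²) = 5.176 (area = (32/2)·5.176²·sin(360°/32) = 83.62 mm²); the cube at (15, -1) is absent (z outside [0, 4]); the cylinder at (11.5, -2.5) does not reach this height (z outside [10.5, 17]); Taking the union: only the r=5.5 sphere is present, so the union is just that shape — area = 83.62 mm²; the 7.5×15 cube at (10, -1) contributes its full rectangle (area 112.50 mm²); Taking the first minus the rest: starting from the result so far (83.62 mm²), the 7.5×15 cube at (10, -1) misses the remaining region (no effect) — area = 83.62 mm². Checking containment: at z = 7.36 the cross-section extends beyond the z = 3.2 cross-section by about 5.71 mm².

part overhangs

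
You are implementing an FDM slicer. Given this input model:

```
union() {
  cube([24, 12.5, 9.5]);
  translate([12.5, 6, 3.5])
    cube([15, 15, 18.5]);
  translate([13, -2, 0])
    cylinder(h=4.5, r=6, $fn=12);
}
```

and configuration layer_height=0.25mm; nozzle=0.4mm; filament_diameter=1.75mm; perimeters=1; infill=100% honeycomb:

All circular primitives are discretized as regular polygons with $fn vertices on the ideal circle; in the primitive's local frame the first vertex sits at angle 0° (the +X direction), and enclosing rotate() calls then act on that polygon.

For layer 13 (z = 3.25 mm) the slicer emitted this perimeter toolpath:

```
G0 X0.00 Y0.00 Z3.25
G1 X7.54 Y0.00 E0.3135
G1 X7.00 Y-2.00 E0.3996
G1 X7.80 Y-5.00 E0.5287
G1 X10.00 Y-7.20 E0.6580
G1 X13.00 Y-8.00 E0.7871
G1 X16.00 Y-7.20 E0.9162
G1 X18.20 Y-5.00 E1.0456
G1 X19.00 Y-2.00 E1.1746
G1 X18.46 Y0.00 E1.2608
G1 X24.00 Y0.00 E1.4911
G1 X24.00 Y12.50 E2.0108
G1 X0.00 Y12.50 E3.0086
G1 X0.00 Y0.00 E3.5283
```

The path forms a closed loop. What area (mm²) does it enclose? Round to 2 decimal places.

Apply the shoelace formula to the sequence of (X, Y) vertices; enclosed area = 376.96 mm².

376.96 mm²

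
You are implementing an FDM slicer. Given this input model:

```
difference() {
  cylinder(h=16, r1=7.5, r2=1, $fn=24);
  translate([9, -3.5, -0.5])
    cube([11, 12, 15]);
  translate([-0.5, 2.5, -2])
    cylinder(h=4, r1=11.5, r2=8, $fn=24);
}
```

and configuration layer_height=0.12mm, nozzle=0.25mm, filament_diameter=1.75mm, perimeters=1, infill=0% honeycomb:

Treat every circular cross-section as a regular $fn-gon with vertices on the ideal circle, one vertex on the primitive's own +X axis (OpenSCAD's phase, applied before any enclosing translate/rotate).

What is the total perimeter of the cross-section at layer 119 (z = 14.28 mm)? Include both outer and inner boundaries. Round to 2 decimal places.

At z = 14.28 mm: the cone: at t=0.892 of its height the radius interpolates to r₁+(r₂−r₁)t = 1.699, giving a regular 24-gon of that circumradius (perimeter = 2·24·1.699·sin(180°/24) = 10.64 mm); the 11×12 cube at (9, -3.5) contributes its full rectangle (perimeter 46.00 mm); the cone at (-0.5, 2.5) does not reach this height (z outside [-2, 2]); After the difference (first − rest): starting from the cone, the 11×12 cube at (9, -3.5) misses the remaining region (no effect) — boundary = 10.64 mm. Overall, the cross-section is a single solid region. Total boundary length (outer) = 10.64 mm.

10.64 mm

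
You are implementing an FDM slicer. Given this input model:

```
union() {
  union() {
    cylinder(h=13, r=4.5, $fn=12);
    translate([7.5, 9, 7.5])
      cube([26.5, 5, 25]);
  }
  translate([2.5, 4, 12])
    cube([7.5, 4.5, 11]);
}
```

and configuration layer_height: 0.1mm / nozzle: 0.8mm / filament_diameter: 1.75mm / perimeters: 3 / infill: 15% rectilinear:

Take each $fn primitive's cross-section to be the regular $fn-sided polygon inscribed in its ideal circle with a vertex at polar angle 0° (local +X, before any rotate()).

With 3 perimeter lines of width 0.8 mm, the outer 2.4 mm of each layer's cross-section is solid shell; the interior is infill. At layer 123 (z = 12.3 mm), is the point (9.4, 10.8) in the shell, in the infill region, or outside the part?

At z = 12.3 mm: the cylinder: section is a regular 12-gon, circumradius r=4.5; the cube at (7.5, 9) is present — its section is the full 26.5×5 rectangle; Taking the union: the 2 present regions are separate (no shared area or edge), so areas and boundary lengths simply add and each stays a separate island — 2 connected regions; the cube at (2.5, 4) is present — its section is the full 7.5×4.5 rectangle; Combining (union): the 2 present regions are separate (no shared area or edge), so areas and boundary lengths simply add and each stays a separate island — 3 connected regions. Overall, the cross-section has 3 separate islands. The nearest boundary edge runs (34.00, 9.00)→(7.50, 9.00); distance from the point to it = 1.80 mm. (Shell/infill is judged within the island containing the point — the largest one.) The point is inside the cross-section, 1.80 mm from the nearest boundary — within the 2.4 mm shell band (3 × 0.8).

shell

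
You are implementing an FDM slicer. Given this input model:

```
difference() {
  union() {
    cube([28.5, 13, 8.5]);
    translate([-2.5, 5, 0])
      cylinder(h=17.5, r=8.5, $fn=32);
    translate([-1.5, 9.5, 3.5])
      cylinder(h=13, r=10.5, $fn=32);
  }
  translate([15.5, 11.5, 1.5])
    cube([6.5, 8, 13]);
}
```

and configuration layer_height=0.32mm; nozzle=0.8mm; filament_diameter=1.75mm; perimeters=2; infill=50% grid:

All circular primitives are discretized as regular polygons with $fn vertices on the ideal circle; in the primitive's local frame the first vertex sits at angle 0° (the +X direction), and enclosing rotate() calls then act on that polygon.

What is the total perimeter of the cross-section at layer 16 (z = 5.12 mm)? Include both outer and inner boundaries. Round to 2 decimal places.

115.62 mm

At z = 5.12 mm: the cube (footprint 28.5×13) is included at this height (perimeter 83.00 mm); the r=8.5 cylinder at (-2.5, 5) gives a regular 32-gon of circumradius 8.5 (constant along its height) (perimeter = 2·32·8.500·sin(180°/32) = 53.32 mm); the cylinder at (-1.5, 9.5): section is a regular 32-gon, circumradius r=10.5 (perimeter = 2·32·10.500·sin(180°/32) = 65.87 mm); Merging all regions: the regions partially overlap (shared area 290.41 mm²), so the edge portions inside another operand are dropped and the merged outline is re-measured after clipping — boundary = 112.62 mm; the 6.5×8 cube at (15.5, 11.5) contributes its full rectangle (perimeter 29.00 mm); Taking the first minus the rest: starting from that combined region, the 6.5×8 cube at (15.5, 11.5) partially overlaps it — only the 9.75 mm² overlap (of its 52.00 mm²) is removed, clipping the outline — boundary = 115.62 mm. Overall, the cross-section is a single solid region. Total boundary length (outer) = 115.62 mm.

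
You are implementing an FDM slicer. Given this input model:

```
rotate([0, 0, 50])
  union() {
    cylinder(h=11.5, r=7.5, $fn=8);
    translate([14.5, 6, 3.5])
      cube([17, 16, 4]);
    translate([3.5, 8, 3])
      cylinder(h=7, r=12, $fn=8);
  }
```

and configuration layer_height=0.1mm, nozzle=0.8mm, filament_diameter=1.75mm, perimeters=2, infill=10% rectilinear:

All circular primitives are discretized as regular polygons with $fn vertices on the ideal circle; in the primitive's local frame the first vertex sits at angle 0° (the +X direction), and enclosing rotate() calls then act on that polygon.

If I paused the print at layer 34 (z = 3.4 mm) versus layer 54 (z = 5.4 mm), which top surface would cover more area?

Layer 34 (z = 3.4): the r=7.5 cylinder contributes a regular 8-gon of circumradius 7.5 (area = (8/2)·7.500²·sin(360°/8) = 159.10 mm²); the cube at (14.5, 6) is not intersected at this z (z outside [3.5, 7.5]); the r=12 cylinder at (3.5, 8) gives a regular 8-gon of circumradius 12 (constant along its height) (area = (8/2)·12.000²·sin(360°/8) = 407.29 mm²); Combining (union): the regions partially overlap — summed areas 566.39 mm² minus the doubly-counted overlap 106.71 mm² gives 459.68 mm² — area = 459.68 mm²; (whole slice rotated 50° about Z — lengths, areas and connectivity unchanged). So its area = 459.68 mm². Layer 54 (z = 5.4): the r=7.5 cylinder contributes a regular 8-gon of circumradius 7.5 (area = (8/2)·7.500²·sin(360°/8) = 159.10 mm²); the 17×16 cube at (14.5, 6) contributes its full rectangle (area 272.00 mm²); the r=12 cylinder at (3.5, 8) contributes a regular 8-gon of circumradius 12 (area = (8/2)·12.000²·sin(360°/8) = 407.29 mm²); Merging all regions: the regions partially overlap — summed areas 838.39 mm² minus the doubly-counted overlap 109.09 mm² gives 729.30 mm² — area = 729.30 mm²; (rotated 50° about Z; rotation is an isometry so areas/perimeters/island counts are preserved). So its area = 729.30 mm². Layer 54 is larger (729.30 vs 459.68 mm²).

layer 54 (z = 5.4 mm)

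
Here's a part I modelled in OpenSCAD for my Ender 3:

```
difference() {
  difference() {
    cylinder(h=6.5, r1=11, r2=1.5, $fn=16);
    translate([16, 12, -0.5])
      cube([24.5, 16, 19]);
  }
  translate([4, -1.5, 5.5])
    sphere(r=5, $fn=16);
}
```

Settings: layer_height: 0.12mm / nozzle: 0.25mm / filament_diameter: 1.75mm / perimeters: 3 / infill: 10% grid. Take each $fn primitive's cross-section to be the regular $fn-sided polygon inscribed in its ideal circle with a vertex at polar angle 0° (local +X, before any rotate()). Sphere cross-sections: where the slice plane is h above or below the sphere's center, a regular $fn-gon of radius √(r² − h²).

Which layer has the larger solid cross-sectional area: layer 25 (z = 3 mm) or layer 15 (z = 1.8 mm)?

layer 15 (z = 1.8 mm)

Layer 25 (z = 3): the cone (r1=11→r2=1.5) has section circumradius 6.615 here — a regular 16-gon (area = (16/2)·6.615²·sin(360°/16) = 133.98 mm²); the 24.5×16 cube at (16, 12) contributes its full rectangle (area 392.00 mm²); Taking the first minus the rest: starting from the cone (133.98 mm²), the 24.5×16 cube at (16, 12) misses the remaining region (no effect) — area = 133.98 mm²; the r=5 sphere at (4, -1.5) contributes a regular 16-gon of circumradius √(5²−2.5²) = 4.330 (area = (16/2)·4.330²·sin(360°/16) = 57.40 mm²); After the difference (first − rest): starting from that combined region (133.98 mm²), the r=5 sphere at (4, -1.5) partially overlaps it — only the 43.66 mm² overlap (of its 57.40 mm²) is removed, clipping the outline — area = 90.32 mm². So its area = 90.32 mm². Layer 15 (z = 1.8): the cone (r1=11→r2=1.5) has section circumradius 8.369 here — a regular 16-gon (area = (16/2)·8.369²·sin(360°/16) = 214.44 mm²); the cube at (16, 12) is present — its section is the full 24.5×16 rectangle (area 392.00 mm²); Subtracting the remaining from the first: starting from the cone (214.44 mm²), the 24.5×16 cube at (16, 12) misses the remaining region (no effect) — area = 214.44 mm²; the r=5 sphere at (4, -1.5) contributes a regular 16-gon of circumradius √(5²−3.7²) = 3.363 (area = (16/2)·3.363²·sin(360°/16) = 34.63 mm²); After the difference (first − rest): starting from that combined region (214.44 mm²), the r=5 sphere at (4, -1.5) lies wholly inside it (removes its full 34.63 mm² and its 21.00 mm outline becomes a hole wall) — area = 179.81 mm². So its area = 179.81 mm². Layer 15 is larger (179.81 vs 90.32 mm²).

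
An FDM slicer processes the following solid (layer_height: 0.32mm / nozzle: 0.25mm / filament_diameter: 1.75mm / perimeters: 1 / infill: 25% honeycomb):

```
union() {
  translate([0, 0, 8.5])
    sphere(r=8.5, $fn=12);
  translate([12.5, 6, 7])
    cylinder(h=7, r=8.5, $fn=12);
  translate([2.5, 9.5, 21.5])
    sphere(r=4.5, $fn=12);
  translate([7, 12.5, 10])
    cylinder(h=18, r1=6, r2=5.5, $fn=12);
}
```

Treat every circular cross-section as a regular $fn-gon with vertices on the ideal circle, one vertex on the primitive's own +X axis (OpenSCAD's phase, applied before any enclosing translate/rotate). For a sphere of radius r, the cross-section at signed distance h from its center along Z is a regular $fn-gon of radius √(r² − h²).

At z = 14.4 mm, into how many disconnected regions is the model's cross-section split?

2

At z = 14.4 mm: the r=8.5 sphere contributes a regular 12-gon of circumradius √(8.5²−5.9²) = 6.119; the cylinder at (12.5, 6) does not reach this height (z outside [7, 14]); the sphere at (2.5, 9.5) is absent (|z−center|=7.100 > r=4.5); the cone at (7, 12.5) contributes a regular 12-gon of circumradius 5.878 (interpolated between r1=6 and r2=5.5 at t=0.244); Taking the union: the 2 present regions are separate (no shared area or edge), so areas and boundary lengths simply add and each stays a separate island — 2 connected regions. The result has 2 disconnected regions.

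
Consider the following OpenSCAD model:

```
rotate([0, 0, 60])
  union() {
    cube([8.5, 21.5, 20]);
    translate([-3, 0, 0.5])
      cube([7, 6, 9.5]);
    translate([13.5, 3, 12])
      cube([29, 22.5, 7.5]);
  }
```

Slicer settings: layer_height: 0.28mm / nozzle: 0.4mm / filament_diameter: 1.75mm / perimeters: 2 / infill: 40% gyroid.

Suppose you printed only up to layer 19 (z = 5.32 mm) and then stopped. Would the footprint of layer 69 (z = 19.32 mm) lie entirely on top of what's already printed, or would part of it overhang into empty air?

part overhangs

Compare the two slices. At z = 5.32: the cube is present — its section is the full 8.5×21.5 rectangle (area 182.75 mm²); the cube at (-3, 0) (footprint 7×6) is included at this height (area 42.00 mm²); the cube at (13.5, 3) is not intersected at this z (z outside [12, 19.5]); Merging all regions: the regions partially overlap — summed areas 224.75 mm² minus the doubly-counted overlap 24.00 mm² gives 200.75 mm² — area = 200.75 mm²; (rotated 60° about Z; rotation is an isometry so areas/perimeters/island counts are preserved). At z = 19.32: the 8.5×21.5 cube contributes its full rectangle (area 182.75 mm²); the cube at (-3, 0) does not reach this height (z outside [0.5, 10]); the 29×22.5 cube at (13.5, 3) contributes its full rectangle (area 652.50 mm²); Merging all regions: the 2 present regions are separate (no shared area or edge), so areas and boundary lengths simply add and each stays a separate island — area = 835.25 mm²; (whole slice rotated 60° about Z — lengths, areas and connectivity unchanged). Checking containment: at z = 19.32 the cross-section extends beyond the z = 5.32 cross-section by about 652.50 mm².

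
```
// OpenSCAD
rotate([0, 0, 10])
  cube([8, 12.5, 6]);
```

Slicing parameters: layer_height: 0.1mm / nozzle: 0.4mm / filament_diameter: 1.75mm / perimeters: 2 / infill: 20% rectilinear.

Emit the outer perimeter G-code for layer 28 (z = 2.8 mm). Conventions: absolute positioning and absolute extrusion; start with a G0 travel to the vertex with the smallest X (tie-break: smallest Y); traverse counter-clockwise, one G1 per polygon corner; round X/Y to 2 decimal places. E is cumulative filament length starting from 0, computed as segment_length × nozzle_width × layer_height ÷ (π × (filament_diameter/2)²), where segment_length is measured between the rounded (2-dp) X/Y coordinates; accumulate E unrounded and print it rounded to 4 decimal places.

At z = 2.8 mm: the cube is present — its section is the full 8×12.5 rectangle; (rotated 10° about Z; rotation is an isometry so areas/perimeters/island counts are preserved). The outline is a single polygon with 4 vertices. Extrusion per mm of travel: 0.4 × 0.1 / (π × 0.875²) = 0.016630. Accumulating E over each segment gives final E = 0.6819.

G0 X-2.17 Y12.31 Z2.80
G1 X0.00 Y0.00 E0.2079
G1 X7.88 Y1.39 E0.3409
G1 X5.71 Y13.70 E0.5488
G1 X-2.17 Y12.31 E0.6819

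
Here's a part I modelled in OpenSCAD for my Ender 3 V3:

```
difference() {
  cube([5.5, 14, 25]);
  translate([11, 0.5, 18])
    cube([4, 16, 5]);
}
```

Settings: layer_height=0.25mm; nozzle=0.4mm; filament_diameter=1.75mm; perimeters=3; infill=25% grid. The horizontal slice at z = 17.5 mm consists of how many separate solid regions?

At z = 17.5 mm: the cube (footprint 5.5×14) is included at this height; the cube at (11, 0.5) is not intersected at this z (z outside [18, 23]); Taking the first minus the rest: none of the subtracted shapes is present at this height, so the 5.5×14 cube is unchanged — 1 connected region. The result has 1 disconnected region.

1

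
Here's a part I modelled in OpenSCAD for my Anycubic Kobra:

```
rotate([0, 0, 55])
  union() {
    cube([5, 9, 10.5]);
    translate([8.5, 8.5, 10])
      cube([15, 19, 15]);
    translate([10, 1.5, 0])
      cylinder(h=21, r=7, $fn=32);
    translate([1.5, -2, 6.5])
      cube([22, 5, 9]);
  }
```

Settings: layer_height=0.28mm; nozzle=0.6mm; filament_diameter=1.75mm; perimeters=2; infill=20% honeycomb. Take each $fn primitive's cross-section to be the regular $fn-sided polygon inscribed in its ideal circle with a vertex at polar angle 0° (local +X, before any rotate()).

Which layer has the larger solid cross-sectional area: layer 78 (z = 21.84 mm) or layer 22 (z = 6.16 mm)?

layer 78 (z = 21.84 mm)

Layer 78 (z = 21.84): the cube is not intersected at this z (z outside [0, 10.5]); the 15×19 cube at (8.5, 8.5) contributes its full rectangle (area 285.00 mm²); the cylinder at (10, 1.5) does not reach this height (z outside [0, 21]); the cube at (1.5, -2) is not intersected at this z (z outside [6.5, 15.5]); Taking the union: only the 15×19 cube at (8.5, 8.5) is present, so the union is just that shape — area = 285.00 mm²; (rotated 55° about Z; rotation is an isometry so areas/perimeters/island counts are preserved). So its area = 285.00 mm². Layer 22 (z = 6.16): the cube is present — its section is the full 5×9 rectangle (area 45.00 mm²); the cube at (8.5, 8.5) is absent (z outside [10, 25]); the r=7 cylinder at (10, 1.5) contributes a regular 32-gon of circumradius 7 (area = (32/2)·7.000²·sin(360°/32) = 152.95 mm²); the cube at (1.5, -2) does not reach this height (z outside [6.5, 15.5]); Merging all regions: the regions partially overlap — summed areas 197.95 mm² minus the doubly-counted overlap 9.51 mm² gives 188.44 mm² — area = 188.44 mm²; (rotated 55° about Z; rotation is an isometry so areas/perimeters/island counts are preserved). So its area = 188.44 mm². Layer 78 is larger (285.00 vs 188.44 mm²).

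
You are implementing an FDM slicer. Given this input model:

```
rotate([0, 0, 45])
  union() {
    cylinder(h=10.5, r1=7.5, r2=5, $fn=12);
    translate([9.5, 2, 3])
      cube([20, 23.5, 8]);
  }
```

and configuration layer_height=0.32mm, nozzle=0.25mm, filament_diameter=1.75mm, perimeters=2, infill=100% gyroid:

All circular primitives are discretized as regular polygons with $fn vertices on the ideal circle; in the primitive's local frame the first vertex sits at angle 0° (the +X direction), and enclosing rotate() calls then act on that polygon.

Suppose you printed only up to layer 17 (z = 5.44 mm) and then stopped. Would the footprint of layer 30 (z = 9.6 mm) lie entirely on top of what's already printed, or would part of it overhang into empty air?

entirely on top

Compare the two slices. At z = 5.44: the cone (r1=7.5→r2=5) has section circumradius 6.205 here — a regular 12-gon (area = (12/2)·6.205²·sin(360°/12) = 115.50 mm²); the cube at (9.5, 2) is present — its section is the full 20×23.5 rectangle (area 470.00 mm²); Merging all regions: the 2 present regions are separate (no shared area or edge), so areas and boundary lengths simply add and each stays a separate island — area = 585.50 mm²; (whole slice rotated 45° about Z — lengths, areas and connectivity unchanged). At z = 9.6: the cone: at t=0.914 of its height the radius interpolates to r₁+(r₂−r₁)t = 5.214, giving a regular 12-gon of that circumradius (area = (12/2)·5.214²·sin(360°/12) = 81.57 mm²); the cube at (9.5, 2) (footprint 20×23.5) is included at this height (area 470.00 mm²); Combining (union): the 2 present regions are separate (no shared area or edge), so areas and boundary lengths simply add and each stays a separate island — area = 551.57 mm²; (whole slice rotated 45° about Z — lengths, areas and connectivity unchanged). Checking containment: the cross-section at z = 9.6 is a subset of the cross-section at z = 5.44.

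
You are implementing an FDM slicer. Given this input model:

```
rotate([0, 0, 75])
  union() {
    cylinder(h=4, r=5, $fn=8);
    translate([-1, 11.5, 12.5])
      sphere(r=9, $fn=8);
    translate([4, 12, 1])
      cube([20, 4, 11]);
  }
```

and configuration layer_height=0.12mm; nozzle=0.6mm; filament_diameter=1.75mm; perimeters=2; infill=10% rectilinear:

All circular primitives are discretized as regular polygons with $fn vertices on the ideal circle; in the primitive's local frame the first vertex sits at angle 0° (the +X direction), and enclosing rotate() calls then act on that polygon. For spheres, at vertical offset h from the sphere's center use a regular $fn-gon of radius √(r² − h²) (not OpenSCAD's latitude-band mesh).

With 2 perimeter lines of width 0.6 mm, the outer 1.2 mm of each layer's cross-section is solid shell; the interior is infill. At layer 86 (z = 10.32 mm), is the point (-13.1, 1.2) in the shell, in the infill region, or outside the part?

infill

At z = 10.32 mm: the cylinder is absent (z outside [0, 4]); the sphere at (-1, 11.5): section is a regular 8-gon, circumradius = √(r²−h²) = √(9²−2.18²) = 8.732; the cube at (4, 12) (footprint 20×4) is included at this height; Taking the union: the regions partially overlap (shared area 10.79 mm²), so overlapping operands fuse into one piece — 1 connected region; (whole slice rotated 75° about Z — lengths, areas and connectivity unchanged). Overall, the cross-section is a single solid region. Undo the 75° rotation: the query point maps to (-2.231, 12.964) in the un-rotated model frame. The nearest boundary edge runs (-7.17, 17.67)→(-1.00, 20.23); distance from the point to it = 6.24 mm. The point is inside the cross-section and 6.24 mm from the nearest boundary — more than the 1.2 mm shell width (2 × 0.6), so it's in the infill interior.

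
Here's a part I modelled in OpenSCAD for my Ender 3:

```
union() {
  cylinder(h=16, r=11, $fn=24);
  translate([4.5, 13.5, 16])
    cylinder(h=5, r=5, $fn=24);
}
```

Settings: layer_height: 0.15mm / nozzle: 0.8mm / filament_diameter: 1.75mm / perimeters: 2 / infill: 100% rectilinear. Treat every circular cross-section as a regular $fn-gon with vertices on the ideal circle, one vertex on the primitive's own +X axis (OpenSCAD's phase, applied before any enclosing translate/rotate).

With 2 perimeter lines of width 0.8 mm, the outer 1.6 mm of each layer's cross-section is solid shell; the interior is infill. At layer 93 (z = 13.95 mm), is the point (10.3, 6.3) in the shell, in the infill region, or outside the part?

At z = 13.95 mm: the r=11 cylinder gives a regular 24-gon of circumradius 11 (constant along its height); the cylinder at (4.5, 13.5) is absent (z outside [16, 21]); Combining (union): only the r=11 cylinder is present, so the union is just that shape — 1 connected region. Overall, the cross-section is a single solid region. The nearest boundary edge runs (9.53, 5.50)→(7.78, 7.78); distance from the point to it = 1.10 mm. The point is not inside any of the regions above, so it lies outside the cross-section (1.10 mm from the nearest boundary).

outside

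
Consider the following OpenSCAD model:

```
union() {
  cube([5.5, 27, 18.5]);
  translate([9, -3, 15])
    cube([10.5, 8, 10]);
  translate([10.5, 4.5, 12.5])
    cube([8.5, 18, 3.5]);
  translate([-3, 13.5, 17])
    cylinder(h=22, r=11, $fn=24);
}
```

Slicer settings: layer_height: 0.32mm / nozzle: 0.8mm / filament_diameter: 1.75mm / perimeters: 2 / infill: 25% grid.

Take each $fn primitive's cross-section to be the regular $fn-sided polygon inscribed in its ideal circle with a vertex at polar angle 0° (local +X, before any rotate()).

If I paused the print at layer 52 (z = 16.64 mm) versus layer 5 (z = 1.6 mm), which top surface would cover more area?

Layer 52 (z = 16.64): the 5.5×27 cube contributes its full rectangle (area 148.50 mm²); the cube at (9, -3) (footprint 10.5×8) is included at this height (area 84.00 mm²); the cube at (10.5, 4.5) is not intersected at this z (z outside [12.5, 16]); the cylinder at (-3, 13.5) does not reach this height (z outside [17, 39]); Merging all regions: the 2 present regions are separate (no shared area or edge), so areas and boundary lengths simply add and each stays a separate island — area = 232.50 mm². So its area = 232.50 mm². Layer 5 (z = 1.6): the cube is present — its section is the full 5.5×27 rectangle (area 148.50 mm²); the cube at (9, -3) is not intersected at this z (z outside [15, 25]); the cube at (10.5, 4.5) does not reach this height (z outside [12.5, 16]); the cylinder at (-3, 13.5) is not intersected at this z (z outside [17, 39]); Combining (union): only the 5.5×27 cube is present, so the union is just that shape — area = 148.50 mm². So its area = 148.50 mm². Layer 52 is larger (232.50 vs 148.50 mm²).

layer 52 (z = 16.64 mm)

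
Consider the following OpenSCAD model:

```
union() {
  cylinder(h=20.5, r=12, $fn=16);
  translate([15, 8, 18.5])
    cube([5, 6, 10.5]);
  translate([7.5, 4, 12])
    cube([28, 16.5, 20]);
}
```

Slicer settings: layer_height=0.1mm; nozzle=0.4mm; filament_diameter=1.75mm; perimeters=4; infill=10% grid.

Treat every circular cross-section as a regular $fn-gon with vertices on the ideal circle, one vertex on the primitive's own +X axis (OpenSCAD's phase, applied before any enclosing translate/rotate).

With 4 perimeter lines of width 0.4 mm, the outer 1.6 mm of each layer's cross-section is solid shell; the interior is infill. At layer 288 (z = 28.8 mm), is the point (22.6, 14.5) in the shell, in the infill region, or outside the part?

At z = 28.8 mm: the cylinder is not intersected at this z (z outside [0, 20.5]); the 5×6 cube at (15, 8) contributes its full rectangle; the cube at (7.5, 4) (footprint 28×16.5) is included at this height; Taking the union: the 5×6 cube at (15, 8) lies entirely inside the 28×16.5 cube at (7.5, 4), so the union is just the 28×16.5 cube at (7.5, 4) — 1 connected region. Overall, the cross-section is a single solid region. The nearest boundary edge runs (7.50, 20.50)→(35.50, 20.50); distance from the point to it = 6.00 mm. The point is inside the cross-section and 6.00 mm from the nearest boundary — more than the 1.6 mm shell width (4 × 0.4), so it's in the infill interior.

infill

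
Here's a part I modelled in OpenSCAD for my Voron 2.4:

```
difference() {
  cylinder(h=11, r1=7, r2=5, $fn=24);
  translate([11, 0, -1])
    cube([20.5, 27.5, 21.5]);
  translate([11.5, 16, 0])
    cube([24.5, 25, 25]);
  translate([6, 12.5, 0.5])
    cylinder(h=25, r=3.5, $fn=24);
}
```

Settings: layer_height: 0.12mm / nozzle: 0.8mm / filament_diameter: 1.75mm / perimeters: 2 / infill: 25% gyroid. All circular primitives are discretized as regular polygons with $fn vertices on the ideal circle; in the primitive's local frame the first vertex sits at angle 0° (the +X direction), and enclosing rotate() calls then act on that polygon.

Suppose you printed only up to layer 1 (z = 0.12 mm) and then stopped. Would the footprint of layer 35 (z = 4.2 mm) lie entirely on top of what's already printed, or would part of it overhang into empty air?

entirely on top

Compare the two slices. At z = 0.12: the cone contributes a regular 24-gon of circumradius 6.978 (interpolated between r1=7 and r2=5 at t=0.011) (area = (24/2)·6.978²·sin(360°/24) = 151.24 mm²); the cube at (11, 0) (footprint 20.5×27.5) is included at this height (area 563.75 mm²); the cube at (11.5, 16) is present — its section is the full 24.5×25 rectangle (area 612.50 mm²); the cylinder at (6, 12.5) is not intersected at this z (z outside [0.5, 25.5]); Subtracting the remaining from the first: starting from the cone (151.24 mm²), the 20.5×27.5 cube at (11, 0) misses the remaining region (no effect); the 24.5×25 cube at (11.5, 16) misses the remaining region (no effect) — area = 151.24 mm². At z = 4.2: the cone: at t=0.382 of its height the radius interpolates to r₁+(r₂−r₁)t = 6.236, giving a regular 24-gon of that circumradius (area = (24/2)·6.236²·sin(360°/24) = 120.79 mm²); the cube at (11, 0) (footprint 20.5×27.5) is included at this height (area 563.75 mm²); the cube at (11.5, 16) (footprint 24.5×25) is included at this height (area 612.50 mm²); the r=3.5 cylinder at (6, 12.5) gives a regular 24-gon of circumradius 3.5 (constant along its height) (area = (24/2)·3.500²·sin(360°/24) = 38.05 mm²); Subtracting the remaining from the first: starting from the cone (120.79 mm²), the 20.5×27.5 cube at (11, 0) misses the remaining region (no effect); the 24.5×25 cube at (11.5, 16) misses the remaining region (no effect); the r=3.5 cylinder at (6, 12.5) misses the remaining region (no effect) — area = 120.79 mm². Checking containment: the cross-section at z = 4.2 is a subset of the cross-section at z = 0.12.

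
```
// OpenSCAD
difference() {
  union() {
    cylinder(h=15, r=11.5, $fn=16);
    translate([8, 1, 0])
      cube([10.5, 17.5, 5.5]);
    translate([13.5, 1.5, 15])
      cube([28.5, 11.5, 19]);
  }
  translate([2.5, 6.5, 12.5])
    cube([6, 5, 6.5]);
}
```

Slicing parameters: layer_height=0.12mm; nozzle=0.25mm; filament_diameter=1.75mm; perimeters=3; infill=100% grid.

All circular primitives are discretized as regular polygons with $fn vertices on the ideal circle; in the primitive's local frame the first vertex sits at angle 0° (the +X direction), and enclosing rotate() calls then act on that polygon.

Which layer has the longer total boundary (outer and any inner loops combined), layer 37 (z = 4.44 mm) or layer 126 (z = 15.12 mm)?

Layer 37 (z = 4.44): the cylinder: section is a regular 16-gon, circumradius r=11.5 (perimeter = 2·16·11.500·sin(180°/16) = 71.79 mm); the 10.5×17.5 cube at (8, 1) contributes its full rectangle (perimeter 56.00 mm); the cube at (13.5, 1.5) does not reach this height (z outside [15, 34]); Merging all regions: the regions partially overlap (shared area 15.22 mm²), so the edge portions inside another operand are dropped and the merged outline is re-measured after clipping — boundary = 109.16 mm; the cube at (2.5, 6.5) is absent (z outside [12.5, 19]); Subtracting the remaining from the first: none of the subtracted shapes is present at this height, so the result so far is unchanged — boundary = 109.16 mm. So its perimeter = 109.16 mm. Layer 126 (z = 15.12): the cylinder does not reach this height (z outside [0, 15]); the cube at (8, 1) does not reach this height (z outside [0, 5.5]); the 28.5×11.5 cube at (13.5, 1.5) contributes its full rectangle (perimeter 80.00 mm); Merging all regions: only the 28.5×11.5 cube at (13.5, 1.5) is present, so the union is just that shape — boundary = 80.00 mm; the cube at (2.5, 6.5) is present — its section is the full 6×5 rectangle (perimeter 22.00 mm); After the difference (first − rest): starting from the result so far, the 6×5 cube at (2.5, 6.5) misses the remaining region (no effect) — boundary = 80.00 mm. So its perimeter = 80.00 mm. Layer 37 is larger (109.16 vs 80.00 mm).

layer 37 (z = 4.44 mm)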